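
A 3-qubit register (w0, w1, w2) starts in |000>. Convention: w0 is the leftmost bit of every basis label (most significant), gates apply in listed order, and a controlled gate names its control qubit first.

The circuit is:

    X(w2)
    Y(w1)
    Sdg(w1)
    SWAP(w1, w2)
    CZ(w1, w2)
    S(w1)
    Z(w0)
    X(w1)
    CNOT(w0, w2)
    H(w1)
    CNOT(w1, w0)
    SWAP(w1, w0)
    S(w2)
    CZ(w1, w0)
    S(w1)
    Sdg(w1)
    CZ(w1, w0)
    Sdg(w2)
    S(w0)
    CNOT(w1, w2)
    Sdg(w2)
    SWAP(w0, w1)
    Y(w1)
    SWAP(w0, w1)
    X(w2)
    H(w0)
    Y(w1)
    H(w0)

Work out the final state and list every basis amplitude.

The final amplitudes are -sqrt(2)/2 on |001>, sqrt(2)/2 on |110>, and 0 on every other basis state. Key observation: steps 13-18 multiply out to the identity, so the circuit reduces to the remaining gates.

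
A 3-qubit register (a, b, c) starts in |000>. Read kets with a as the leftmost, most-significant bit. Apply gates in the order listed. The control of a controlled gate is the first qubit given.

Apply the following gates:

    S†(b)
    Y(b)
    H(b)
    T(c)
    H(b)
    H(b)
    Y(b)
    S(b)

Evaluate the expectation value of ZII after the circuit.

The observable ZII averages to 1.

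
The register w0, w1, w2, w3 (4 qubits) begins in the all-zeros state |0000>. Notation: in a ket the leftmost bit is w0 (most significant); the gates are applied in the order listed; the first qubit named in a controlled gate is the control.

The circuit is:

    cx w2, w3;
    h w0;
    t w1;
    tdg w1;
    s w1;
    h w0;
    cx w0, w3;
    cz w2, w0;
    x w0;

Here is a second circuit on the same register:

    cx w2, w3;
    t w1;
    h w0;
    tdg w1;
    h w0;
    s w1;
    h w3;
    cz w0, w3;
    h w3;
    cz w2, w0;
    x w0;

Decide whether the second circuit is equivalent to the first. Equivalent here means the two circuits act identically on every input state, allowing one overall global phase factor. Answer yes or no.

Yes, they are equivalent — the unitaries differ by at most a global phase.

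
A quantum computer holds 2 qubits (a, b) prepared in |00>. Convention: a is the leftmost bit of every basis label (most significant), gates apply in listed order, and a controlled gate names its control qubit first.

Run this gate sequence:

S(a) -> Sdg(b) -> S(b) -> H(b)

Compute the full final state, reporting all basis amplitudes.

The final amplitudes are sqrt(2)/2 on |00>, sqrt(2)/2 on |01>, 0 on |10>, 0 on |11>.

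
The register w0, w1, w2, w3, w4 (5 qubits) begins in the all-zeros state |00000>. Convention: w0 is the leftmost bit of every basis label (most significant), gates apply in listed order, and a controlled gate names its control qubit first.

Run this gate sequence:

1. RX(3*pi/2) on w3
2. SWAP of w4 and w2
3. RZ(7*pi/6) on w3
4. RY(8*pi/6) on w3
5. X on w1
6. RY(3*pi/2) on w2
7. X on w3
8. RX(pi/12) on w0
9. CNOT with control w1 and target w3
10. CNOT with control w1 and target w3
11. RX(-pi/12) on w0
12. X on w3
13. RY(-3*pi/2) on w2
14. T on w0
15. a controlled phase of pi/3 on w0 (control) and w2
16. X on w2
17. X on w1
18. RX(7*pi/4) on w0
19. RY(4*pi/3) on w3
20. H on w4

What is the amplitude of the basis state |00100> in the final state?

The final state's coefficient on |00100> equals sqrt(sqrt(2) + 2)*(-sqrt(3) + exp(I*pi/3))*exp(I*pi/12)/8. Key observation: gates 6-13 undo each other exactly, leaving only the rest of the circuit to track.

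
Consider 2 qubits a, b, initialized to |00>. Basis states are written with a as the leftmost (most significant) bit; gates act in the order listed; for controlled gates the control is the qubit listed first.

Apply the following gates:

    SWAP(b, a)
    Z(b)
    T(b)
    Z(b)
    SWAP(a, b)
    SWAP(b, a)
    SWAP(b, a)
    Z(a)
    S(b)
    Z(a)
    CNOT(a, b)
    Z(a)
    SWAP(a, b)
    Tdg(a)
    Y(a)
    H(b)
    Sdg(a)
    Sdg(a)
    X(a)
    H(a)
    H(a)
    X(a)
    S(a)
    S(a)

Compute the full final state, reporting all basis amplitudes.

The final amplitudes are 0 on |00>, 0 on |01>, sqrt(2)*I/2 on |10>, sqrt(2)*I/2 on |11>. Key observation: gates 17-24 undo each other exactly, leaving only the rest of the circuit to track.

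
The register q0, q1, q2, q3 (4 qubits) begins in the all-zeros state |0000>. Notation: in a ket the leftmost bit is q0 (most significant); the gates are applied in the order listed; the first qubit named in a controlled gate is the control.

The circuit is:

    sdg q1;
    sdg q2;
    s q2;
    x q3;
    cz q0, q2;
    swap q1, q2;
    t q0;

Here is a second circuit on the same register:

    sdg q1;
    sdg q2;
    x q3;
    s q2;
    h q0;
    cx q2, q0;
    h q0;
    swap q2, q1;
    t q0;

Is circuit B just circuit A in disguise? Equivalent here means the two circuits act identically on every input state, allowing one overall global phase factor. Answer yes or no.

Yes: on every input state the two circuits agree up to one overall phase factor.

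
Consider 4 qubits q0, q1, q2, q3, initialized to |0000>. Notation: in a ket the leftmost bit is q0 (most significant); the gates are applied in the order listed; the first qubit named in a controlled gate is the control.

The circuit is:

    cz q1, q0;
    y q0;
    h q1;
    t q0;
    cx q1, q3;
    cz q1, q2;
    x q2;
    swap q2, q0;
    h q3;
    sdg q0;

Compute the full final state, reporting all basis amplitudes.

After the circuit, the state carries amplitude exp(I*pi/4)/2 on |1010>, exp(I*pi/4)/2 on |1011>, exp(I*pi/4)/2 on |1110>, -exp(I*pi/4)/2 on |1111>, and 0 on every other basis state.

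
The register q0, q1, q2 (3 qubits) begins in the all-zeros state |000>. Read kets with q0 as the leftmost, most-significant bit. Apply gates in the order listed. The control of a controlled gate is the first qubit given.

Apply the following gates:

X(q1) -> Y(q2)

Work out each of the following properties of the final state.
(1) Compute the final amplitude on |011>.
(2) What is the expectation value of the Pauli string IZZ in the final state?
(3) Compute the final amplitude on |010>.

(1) |011> carries amplitude I in the final state.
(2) In the final state, IZZ has expectation 1.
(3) |010> carries amplitude 0 in the final state.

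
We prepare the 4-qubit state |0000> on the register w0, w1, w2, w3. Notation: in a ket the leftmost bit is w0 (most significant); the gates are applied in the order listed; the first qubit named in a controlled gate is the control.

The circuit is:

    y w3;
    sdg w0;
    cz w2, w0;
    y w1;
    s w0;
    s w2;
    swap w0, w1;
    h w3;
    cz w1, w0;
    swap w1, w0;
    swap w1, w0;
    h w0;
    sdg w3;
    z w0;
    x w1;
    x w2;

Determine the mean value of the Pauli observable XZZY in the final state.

In the final state, XZZY has expectation 1. Key observation: gates 10-11 undo each other exactly, leaving only the rest of the circuit to track.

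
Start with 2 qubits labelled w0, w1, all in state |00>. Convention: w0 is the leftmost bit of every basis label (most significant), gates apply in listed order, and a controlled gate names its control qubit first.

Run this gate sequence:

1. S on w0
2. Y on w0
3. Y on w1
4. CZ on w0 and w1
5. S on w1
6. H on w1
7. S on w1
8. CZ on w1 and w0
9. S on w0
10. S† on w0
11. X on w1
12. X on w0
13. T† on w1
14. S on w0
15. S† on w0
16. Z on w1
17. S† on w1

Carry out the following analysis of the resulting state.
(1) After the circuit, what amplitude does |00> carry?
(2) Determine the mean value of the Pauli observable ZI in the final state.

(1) |00> carries amplitude -sqrt(2)/2 in the final state. Key observation: gates 14-15 undo each other exactly, leaving only the rest of the circuit to track.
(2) The observable ZI averages to 1.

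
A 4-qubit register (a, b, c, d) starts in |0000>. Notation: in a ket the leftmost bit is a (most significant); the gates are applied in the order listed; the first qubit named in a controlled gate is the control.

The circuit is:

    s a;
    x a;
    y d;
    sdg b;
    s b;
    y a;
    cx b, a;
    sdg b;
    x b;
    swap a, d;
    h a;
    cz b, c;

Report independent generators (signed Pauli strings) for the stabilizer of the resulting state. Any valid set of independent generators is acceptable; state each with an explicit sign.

One valid set of independent stabilizer generators is -XIII, -IZII, +IIZI, +IIIZ (any independent generating set of the same group is equally correct).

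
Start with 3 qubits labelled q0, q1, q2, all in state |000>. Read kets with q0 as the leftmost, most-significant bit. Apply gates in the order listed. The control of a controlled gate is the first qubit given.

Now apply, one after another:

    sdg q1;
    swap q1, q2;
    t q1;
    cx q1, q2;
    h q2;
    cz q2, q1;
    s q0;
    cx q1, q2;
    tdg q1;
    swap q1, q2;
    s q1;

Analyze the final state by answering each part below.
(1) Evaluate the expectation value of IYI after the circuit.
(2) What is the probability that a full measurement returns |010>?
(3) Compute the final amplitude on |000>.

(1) The expectation value of IYI is 1.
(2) A full measurement returns |010> with probability 1/2.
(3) The final state's coefficient on |000> equals sqrt(2)/2.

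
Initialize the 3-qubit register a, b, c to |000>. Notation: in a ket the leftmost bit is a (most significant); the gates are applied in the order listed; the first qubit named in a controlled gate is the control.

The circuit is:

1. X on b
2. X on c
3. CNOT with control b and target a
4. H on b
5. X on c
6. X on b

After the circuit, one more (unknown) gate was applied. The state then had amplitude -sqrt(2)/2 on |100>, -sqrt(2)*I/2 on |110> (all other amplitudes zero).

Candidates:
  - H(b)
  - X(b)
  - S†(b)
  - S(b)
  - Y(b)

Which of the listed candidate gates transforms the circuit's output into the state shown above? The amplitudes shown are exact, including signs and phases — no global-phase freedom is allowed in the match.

The unique candidate consistent with the amplitudes is S†(b).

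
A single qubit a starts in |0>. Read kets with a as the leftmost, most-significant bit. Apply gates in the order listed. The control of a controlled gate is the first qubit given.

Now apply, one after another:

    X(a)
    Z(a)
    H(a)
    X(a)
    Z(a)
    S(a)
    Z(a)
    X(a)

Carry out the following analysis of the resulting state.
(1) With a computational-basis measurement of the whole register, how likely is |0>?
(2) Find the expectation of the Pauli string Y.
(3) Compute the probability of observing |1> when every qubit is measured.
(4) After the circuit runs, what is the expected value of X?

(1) Outcome |0> occurs with probability 1/2.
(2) The expectation value of Y is 1.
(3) Outcome |1> occurs with probability 1/2.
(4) The expectation value of X is 0.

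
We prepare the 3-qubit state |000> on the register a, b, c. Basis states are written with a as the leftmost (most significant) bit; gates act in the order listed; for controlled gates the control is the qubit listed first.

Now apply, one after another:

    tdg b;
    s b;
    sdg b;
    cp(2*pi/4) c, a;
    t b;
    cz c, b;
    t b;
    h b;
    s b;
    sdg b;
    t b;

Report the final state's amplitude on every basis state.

The final amplitudes are sqrt(2)/2 on |000>, sqrt(2)*exp(I*pi/4)/2 on |010>, and 0 on every other basis state.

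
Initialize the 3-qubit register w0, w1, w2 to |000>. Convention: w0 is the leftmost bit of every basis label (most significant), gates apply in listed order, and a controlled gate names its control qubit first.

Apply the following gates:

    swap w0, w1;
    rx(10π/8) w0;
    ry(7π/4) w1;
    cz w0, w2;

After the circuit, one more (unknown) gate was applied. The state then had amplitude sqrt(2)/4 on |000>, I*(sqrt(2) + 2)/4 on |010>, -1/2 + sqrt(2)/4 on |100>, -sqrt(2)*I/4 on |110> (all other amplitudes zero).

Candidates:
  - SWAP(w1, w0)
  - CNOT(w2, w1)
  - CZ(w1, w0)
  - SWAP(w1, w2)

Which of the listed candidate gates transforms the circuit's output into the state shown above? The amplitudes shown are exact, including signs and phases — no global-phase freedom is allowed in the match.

It was SWAP(w1, w0) that produced the state shown.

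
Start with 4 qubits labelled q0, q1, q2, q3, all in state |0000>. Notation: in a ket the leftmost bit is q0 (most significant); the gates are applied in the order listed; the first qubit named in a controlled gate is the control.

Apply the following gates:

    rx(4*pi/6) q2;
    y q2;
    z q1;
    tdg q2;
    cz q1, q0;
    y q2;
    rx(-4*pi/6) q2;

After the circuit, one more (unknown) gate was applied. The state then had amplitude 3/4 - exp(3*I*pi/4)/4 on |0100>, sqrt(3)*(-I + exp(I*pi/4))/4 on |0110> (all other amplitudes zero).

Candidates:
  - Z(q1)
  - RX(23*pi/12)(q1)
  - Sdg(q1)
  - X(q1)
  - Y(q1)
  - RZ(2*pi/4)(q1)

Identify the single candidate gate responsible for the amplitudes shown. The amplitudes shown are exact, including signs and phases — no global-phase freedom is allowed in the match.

It was X(q1) that produced the state shown.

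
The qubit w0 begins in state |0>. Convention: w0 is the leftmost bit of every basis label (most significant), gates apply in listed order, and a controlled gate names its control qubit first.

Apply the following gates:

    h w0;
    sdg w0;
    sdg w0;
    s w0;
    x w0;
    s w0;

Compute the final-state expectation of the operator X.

In the final state, X has expectation -1.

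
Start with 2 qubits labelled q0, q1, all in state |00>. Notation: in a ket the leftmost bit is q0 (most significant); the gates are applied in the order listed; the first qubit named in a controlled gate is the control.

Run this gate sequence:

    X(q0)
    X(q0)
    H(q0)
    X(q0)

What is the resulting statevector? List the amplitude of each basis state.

The final amplitudes are sqrt(2)/2 on |00>, 0 on |01>, sqrt(2)/2 on |10>, 0 on |11>.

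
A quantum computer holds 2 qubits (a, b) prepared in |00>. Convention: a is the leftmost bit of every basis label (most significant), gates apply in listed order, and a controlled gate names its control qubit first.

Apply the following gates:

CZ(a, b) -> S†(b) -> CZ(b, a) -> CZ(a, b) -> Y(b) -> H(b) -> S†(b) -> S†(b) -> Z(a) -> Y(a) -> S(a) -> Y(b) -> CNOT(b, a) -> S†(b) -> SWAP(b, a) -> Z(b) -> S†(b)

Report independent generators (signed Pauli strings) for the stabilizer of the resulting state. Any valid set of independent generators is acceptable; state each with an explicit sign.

The stabilizer group can be generated by +XX, -ZZ, among other valid generating sets.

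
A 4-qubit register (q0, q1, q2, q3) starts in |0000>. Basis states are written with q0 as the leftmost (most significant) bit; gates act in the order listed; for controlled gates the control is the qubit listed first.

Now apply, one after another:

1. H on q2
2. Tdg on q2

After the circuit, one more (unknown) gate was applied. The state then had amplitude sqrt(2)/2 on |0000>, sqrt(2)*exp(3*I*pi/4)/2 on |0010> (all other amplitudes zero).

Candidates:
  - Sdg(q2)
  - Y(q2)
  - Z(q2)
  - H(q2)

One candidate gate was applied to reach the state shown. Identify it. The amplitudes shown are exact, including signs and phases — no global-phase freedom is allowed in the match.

The unique candidate consistent with the amplitudes is Z(q2).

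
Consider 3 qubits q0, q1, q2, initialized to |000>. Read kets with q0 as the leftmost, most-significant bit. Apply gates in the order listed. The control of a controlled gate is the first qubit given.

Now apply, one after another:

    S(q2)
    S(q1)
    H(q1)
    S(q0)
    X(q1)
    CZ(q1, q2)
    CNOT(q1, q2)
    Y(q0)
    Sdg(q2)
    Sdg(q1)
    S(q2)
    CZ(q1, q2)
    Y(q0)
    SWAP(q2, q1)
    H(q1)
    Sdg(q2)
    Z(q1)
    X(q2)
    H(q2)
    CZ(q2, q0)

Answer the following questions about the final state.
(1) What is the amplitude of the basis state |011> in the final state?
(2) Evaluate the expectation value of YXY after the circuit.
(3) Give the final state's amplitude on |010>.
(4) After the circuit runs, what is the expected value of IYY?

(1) |011> carries amplitude sqrt(2)/2 in the final state.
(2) The observable YXY averages to 0.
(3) The amplitude on |010> is 0.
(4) In the final state, IYY has expectation -1.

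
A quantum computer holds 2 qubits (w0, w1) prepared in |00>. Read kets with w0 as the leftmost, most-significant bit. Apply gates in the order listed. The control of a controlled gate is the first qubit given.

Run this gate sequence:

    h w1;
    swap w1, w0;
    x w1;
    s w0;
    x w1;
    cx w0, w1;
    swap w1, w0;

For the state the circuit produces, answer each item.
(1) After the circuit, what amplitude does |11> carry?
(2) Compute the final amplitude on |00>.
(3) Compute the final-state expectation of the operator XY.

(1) The final state's coefficient on |11> equals sqrt(2)*I/2.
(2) The final state's coefficient on |00> equals sqrt(2)/2.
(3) In the final state, XY has expectation 1.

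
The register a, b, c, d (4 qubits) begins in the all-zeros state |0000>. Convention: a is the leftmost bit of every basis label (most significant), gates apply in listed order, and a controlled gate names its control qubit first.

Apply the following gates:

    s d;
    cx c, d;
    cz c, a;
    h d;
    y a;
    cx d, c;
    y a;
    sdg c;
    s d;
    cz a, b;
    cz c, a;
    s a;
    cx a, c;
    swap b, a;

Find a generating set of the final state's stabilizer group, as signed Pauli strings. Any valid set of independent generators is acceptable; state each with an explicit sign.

The final state is stabilized by the group generated by +IIXX, +ZIII, +IZII, +IIZZ; other independent generating sets are equally valid.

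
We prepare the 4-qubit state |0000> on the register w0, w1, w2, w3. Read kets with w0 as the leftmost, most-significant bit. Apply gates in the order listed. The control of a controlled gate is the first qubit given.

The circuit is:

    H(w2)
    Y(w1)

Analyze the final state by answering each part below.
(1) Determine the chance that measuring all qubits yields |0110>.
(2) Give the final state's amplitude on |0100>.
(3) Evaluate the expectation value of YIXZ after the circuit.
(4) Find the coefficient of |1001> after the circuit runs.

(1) A full measurement returns |0110> with probability 1/2.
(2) The final state's coefficient on |0100> equals sqrt(2)*I/2.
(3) The expectation value of YIXZ is 0.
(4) |1001> carries amplitude 0 in the final state.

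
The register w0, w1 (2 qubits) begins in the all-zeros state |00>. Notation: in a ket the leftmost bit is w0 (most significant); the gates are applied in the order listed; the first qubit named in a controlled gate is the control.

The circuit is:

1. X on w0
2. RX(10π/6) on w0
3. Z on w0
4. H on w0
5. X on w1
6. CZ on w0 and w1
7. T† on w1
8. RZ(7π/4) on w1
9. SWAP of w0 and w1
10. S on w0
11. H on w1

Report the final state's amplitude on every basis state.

The resulting statevector has amplitude 0 on |00>, 0 on |01>, -sqrt(3)*exp(I*pi/8)/2 on |10>, exp(5*I*pi/8)/2 on |11>.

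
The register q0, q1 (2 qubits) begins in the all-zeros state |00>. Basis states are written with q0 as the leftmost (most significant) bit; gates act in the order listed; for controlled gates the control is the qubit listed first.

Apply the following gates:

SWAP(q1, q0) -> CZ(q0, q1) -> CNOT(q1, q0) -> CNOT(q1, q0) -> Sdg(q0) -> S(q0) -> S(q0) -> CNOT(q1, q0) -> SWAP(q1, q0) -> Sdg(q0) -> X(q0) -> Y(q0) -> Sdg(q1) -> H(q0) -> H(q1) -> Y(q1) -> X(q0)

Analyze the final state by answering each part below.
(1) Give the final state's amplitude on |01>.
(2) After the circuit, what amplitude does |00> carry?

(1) The final state's coefficient on |01> equals 1/2.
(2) The final state's coefficient on |00> equals -1/2.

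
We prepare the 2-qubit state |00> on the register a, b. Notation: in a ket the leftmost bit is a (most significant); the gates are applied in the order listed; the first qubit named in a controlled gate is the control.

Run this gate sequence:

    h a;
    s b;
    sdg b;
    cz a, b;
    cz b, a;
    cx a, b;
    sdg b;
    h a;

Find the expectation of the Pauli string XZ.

The observable XZ averages to 1.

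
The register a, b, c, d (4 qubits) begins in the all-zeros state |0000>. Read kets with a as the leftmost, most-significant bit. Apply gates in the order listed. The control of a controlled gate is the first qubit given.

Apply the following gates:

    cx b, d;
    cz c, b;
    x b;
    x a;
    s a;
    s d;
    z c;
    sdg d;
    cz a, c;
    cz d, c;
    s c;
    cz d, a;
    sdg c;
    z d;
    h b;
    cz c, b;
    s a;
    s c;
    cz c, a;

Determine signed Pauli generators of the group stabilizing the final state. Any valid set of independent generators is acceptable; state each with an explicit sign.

The final state is stabilized by the group generated by -IXII, -ZIII, +IIZI, +IIIZ; other independent generating sets are equally valid.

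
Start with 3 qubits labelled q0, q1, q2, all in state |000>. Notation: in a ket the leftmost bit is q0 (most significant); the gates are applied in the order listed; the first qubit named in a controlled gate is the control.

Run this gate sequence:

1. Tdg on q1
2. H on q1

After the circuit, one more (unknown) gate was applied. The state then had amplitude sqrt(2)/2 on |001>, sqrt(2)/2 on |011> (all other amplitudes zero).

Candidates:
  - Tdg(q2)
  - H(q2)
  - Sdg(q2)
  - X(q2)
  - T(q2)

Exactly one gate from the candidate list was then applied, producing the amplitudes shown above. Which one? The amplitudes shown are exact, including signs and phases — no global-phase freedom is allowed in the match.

The unique candidate consistent with the amplitudes is X(q2).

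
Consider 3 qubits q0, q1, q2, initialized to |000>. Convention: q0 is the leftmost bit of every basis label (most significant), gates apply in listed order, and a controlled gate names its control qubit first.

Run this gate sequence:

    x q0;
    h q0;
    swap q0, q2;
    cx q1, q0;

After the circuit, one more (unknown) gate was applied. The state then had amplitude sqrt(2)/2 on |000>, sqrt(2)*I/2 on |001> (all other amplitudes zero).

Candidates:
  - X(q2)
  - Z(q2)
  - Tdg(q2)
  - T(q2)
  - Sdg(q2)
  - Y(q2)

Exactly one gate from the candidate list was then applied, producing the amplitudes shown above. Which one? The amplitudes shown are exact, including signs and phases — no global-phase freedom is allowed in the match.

It was Sdg(q2) that produced the state shown.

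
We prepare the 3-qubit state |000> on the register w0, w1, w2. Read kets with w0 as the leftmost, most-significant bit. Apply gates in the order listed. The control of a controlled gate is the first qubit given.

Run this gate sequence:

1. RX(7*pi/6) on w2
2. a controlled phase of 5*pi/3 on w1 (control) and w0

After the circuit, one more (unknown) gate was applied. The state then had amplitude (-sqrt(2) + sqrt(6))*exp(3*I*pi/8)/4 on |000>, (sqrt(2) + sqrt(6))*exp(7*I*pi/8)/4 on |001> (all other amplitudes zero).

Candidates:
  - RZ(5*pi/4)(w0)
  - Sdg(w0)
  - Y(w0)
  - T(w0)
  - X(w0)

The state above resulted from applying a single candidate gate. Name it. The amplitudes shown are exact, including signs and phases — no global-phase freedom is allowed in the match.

The applied gate was RZ(5*pi/4)(w0).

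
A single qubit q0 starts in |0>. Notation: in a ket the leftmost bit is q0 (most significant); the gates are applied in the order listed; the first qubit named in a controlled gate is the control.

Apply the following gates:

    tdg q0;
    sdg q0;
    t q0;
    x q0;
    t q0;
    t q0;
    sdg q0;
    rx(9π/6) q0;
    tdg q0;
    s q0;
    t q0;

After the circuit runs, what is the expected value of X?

In the final state, X has expectation 1.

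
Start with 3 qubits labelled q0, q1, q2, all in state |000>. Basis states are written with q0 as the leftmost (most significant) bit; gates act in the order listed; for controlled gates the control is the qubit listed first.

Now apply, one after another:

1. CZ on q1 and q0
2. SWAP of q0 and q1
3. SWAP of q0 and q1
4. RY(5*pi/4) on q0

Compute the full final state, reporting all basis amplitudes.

The resulting statevector has amplitude -sqrt(2 - sqrt(2))/2 on |000>, sqrt(sqrt(2) + 2)/2 on |100>, and 0 on every other basis state. Key observation: steps 2-3 multiply out to the identity, so the circuit reduces to the remaining gates.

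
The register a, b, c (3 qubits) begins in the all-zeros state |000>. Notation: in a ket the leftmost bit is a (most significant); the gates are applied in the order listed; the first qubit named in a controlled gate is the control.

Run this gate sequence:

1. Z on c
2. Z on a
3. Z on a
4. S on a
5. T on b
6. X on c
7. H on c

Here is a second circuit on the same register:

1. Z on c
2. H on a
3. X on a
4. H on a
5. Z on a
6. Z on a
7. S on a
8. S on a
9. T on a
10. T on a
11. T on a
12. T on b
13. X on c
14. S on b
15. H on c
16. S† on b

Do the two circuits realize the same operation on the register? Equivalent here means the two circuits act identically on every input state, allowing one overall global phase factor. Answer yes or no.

No — the two circuits implement different unitaries, even allowing a global phase.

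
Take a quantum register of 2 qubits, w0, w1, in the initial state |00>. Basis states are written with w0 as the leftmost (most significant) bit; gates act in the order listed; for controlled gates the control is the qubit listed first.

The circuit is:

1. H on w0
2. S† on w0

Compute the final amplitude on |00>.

The amplitude on |00> is sqrt(2)/2.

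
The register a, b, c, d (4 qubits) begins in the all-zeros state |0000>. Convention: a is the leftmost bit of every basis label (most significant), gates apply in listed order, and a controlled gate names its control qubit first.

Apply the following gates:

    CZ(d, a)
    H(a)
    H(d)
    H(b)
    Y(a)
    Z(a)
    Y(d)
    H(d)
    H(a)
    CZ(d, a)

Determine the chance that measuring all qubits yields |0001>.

A full measurement returns |0001> with probability 1/2.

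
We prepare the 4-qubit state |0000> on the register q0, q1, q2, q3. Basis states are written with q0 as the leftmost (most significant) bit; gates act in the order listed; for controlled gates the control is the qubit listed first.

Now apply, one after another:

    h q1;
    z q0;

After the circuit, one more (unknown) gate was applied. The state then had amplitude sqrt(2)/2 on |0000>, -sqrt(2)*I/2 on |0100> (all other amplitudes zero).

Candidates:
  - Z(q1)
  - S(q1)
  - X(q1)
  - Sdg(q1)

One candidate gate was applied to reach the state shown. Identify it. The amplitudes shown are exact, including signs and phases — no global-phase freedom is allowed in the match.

The unique candidate consistent with the amplitudes is Sdg(q1).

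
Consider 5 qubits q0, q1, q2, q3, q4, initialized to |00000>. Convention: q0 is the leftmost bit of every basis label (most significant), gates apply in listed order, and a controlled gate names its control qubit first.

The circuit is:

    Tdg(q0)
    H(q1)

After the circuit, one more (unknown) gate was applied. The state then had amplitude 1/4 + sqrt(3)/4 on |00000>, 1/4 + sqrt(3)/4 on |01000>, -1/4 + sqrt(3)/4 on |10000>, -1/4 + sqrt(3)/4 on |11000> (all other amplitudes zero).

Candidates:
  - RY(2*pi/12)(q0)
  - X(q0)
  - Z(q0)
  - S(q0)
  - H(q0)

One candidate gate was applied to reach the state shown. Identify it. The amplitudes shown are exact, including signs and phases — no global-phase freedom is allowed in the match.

It was RY(2*pi/12)(q0) that produced the state shown.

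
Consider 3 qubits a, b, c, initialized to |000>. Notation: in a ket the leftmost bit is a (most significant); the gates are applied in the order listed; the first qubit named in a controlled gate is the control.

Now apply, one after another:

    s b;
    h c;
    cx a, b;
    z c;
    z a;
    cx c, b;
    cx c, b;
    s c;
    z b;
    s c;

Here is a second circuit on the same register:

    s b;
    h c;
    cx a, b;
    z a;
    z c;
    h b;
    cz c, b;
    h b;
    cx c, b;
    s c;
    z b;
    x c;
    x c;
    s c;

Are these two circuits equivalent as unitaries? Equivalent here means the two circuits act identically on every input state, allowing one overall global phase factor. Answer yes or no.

Yes — the two circuits implement the same unitary up to a global phase.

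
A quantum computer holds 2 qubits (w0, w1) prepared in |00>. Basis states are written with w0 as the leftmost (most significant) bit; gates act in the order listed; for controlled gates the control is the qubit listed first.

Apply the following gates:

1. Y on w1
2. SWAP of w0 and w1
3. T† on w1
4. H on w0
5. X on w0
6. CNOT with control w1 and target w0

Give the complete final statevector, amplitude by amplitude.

After the circuit, the state carries amplitude -sqrt(2)*I/2 on |00>, 0 on |01>, sqrt(2)*I/2 on |10>, 0 on |11>.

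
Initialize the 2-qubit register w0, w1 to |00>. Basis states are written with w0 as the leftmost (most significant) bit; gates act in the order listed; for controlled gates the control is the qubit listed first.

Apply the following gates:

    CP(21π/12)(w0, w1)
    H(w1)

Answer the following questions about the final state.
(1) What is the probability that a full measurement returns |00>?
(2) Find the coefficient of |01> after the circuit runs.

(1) A full measurement returns |00> with probability 1/2.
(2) The amplitude on |01> is sqrt(2)/2.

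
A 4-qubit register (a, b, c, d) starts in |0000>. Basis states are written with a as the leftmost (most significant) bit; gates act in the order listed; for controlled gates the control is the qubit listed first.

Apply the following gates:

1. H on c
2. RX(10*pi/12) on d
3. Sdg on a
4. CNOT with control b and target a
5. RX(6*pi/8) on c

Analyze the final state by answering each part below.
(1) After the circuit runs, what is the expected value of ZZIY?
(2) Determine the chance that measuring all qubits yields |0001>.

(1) In the final state, ZZIY has expectation -1/2.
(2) A full measurement returns |0001> with probability sqrt(3)/8 + 1/4.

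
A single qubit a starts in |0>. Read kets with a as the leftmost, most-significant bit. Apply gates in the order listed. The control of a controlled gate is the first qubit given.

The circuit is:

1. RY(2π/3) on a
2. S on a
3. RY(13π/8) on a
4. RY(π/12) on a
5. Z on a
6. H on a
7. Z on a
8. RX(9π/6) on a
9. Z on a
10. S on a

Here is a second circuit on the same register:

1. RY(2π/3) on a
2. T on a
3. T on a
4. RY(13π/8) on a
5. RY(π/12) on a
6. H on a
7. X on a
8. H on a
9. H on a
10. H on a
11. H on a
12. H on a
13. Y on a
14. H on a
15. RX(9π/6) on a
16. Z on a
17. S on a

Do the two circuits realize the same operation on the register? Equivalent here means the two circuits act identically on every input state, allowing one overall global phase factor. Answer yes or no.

No — the two circuits implement different unitaries, even allowing a global phase.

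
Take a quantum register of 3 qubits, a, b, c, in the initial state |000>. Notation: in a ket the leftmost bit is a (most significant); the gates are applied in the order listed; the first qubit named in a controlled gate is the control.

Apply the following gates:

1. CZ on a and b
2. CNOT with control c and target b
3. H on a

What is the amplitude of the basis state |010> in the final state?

|010> carries amplitude 0 in the final state.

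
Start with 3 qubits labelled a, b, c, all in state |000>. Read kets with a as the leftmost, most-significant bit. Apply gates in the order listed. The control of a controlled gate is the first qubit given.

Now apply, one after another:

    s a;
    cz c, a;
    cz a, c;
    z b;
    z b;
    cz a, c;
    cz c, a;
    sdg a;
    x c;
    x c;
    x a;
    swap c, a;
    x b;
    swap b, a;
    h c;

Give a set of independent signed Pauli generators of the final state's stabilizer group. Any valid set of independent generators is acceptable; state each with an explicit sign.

The stabilizer group can be generated by -IIX, -ZII, +IZI, among other valid generating sets. Key observation: the block from step 1 through step 8 cancels to the identity and can be dropped.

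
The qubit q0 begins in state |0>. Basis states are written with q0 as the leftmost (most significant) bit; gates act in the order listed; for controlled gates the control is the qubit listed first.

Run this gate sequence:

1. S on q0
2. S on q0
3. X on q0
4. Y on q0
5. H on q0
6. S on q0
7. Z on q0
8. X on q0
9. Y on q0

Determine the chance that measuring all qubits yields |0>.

The probability of measuring |0> is 1/2.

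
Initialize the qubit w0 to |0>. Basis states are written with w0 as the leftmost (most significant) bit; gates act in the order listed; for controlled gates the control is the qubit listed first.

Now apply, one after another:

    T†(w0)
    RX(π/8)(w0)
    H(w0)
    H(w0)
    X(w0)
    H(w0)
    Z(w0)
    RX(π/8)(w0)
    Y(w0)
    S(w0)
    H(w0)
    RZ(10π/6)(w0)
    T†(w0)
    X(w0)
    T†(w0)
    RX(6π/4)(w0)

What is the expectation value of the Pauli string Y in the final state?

The observable Y averages to sqrt(2)/4. Key observation: gates 4-7 undo each other exactly, leaving only the rest of the circuit to track.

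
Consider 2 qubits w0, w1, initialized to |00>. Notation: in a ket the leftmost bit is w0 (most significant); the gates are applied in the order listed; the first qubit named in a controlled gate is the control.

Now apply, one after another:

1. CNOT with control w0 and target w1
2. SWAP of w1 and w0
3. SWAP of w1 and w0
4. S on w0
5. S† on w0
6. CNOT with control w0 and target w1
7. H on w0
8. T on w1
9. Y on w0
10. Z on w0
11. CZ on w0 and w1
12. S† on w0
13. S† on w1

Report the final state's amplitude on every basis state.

After the circuit, the state carries amplitude -sqrt(2)*I/2 on |00>, 0 on |01>, -sqrt(2)/2 on |10>, 0 on |11>. Key observation: gates 4-5 undo each other exactly, leaving only the rest of the circuit to track.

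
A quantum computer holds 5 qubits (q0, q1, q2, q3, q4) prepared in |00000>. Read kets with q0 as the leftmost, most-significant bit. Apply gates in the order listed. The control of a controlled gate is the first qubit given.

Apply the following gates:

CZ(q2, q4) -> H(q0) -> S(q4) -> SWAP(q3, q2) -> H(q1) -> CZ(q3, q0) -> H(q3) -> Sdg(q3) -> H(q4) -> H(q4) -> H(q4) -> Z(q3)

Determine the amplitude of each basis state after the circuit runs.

The final amplitudes are 1/4 on |00000>, 1/4 on |00001>, I/4 on |00010>, I/4 on |00011>, 0 on |00100>, 0 on |00101>, 0 on |00110>, 0 on |00111>, 1/4 on |01000>, 1/4 on |01001>, I/4 on |01010>, I/4 on |01011>, 0 on |01100>, 0 on |01101>, 0 on |01110>, 0 on |01111>, 1/4 on |10000>, 1/4 on |10001>, I/4 on |10010>, I/4 on |10011>, 0 on |10100>, 0 on |10101>, 0 on |10110>, 0 on |10111>, 1/4 on |11000>, 1/4 on |11001>, I/4 on |11010>, I/4 on |11011>, 0 on |11100>, 0 on |11101>, 0 on |11110>, 0 on |11111>. Key observation: the block from step 10 through step 11 cancels to the identity and can be dropped.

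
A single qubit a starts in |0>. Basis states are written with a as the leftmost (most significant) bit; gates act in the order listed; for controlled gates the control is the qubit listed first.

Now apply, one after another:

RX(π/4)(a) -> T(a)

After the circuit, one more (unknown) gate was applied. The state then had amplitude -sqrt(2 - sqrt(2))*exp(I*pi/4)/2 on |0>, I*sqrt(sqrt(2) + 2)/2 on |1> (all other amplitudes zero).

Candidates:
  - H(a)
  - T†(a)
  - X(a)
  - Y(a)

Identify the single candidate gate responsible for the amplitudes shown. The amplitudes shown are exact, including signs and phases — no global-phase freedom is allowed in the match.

The applied gate was Y(a).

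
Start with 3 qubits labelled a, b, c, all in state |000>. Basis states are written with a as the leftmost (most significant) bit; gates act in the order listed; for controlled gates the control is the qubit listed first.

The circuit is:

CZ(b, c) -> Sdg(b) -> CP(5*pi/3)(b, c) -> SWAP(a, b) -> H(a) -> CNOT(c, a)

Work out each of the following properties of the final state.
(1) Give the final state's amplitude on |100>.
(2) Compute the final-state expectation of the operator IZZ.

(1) The final state's coefficient on |100> equals sqrt(2)/2.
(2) The observable IZZ averages to 1.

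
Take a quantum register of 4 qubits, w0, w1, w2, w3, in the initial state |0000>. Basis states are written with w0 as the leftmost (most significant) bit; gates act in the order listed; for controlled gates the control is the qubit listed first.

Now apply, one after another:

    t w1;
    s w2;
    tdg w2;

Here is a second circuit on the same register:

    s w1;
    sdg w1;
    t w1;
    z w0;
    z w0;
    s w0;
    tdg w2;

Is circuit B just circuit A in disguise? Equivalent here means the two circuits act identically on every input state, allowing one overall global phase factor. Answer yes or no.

No, they are not equivalent — no single phase factor reconciles the two unitaries.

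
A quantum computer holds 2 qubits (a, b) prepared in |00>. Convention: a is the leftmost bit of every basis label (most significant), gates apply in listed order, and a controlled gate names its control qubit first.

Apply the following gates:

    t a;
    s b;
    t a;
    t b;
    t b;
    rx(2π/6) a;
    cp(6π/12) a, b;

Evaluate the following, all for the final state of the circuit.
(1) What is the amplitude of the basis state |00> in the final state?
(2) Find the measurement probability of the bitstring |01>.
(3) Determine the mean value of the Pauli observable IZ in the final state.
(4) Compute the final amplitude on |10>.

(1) The amplitude on |00> is sqrt(3)/2.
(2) The probability of measuring |01> is 0.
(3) In the final state, IZ has expectation 1.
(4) |10> carries amplitude -I/2 in the final state.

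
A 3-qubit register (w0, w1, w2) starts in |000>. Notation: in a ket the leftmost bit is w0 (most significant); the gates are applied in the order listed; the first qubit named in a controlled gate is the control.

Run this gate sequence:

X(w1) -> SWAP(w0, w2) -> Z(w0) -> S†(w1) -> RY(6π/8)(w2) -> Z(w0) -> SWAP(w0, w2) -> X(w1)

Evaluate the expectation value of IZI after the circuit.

In the final state, IZI has expectation 1.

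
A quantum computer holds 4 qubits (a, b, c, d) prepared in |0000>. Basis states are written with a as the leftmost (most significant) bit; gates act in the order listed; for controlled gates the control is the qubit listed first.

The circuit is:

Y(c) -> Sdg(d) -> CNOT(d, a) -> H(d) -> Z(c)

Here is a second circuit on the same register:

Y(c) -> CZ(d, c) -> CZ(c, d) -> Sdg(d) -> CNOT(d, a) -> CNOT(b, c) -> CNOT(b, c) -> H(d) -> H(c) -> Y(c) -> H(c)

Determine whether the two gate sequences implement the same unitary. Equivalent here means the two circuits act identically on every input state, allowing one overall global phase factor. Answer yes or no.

No — the two circuits implement different unitaries, even allowing a global phase.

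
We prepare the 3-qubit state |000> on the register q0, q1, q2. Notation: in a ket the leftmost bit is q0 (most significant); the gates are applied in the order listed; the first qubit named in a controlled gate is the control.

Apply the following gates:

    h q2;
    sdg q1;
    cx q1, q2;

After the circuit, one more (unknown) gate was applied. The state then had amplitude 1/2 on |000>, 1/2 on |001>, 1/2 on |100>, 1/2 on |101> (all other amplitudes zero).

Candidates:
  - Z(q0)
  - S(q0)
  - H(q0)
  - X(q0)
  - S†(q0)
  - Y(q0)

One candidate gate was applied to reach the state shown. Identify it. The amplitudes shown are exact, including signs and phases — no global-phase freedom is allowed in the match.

The applied gate was H(q0).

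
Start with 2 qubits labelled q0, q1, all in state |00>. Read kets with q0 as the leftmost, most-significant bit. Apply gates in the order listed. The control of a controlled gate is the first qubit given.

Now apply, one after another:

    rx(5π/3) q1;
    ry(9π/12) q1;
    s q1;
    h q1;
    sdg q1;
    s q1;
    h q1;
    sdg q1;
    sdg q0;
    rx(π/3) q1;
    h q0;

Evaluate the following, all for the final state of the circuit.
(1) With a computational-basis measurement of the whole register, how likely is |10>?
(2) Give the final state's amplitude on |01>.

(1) Outcome |10> occurs with probability 7/16 - sqrt(2)/32. Key observation: steps 3-8 multiply out to the identity, so the circuit reduces to the remaining gates.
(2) The amplitude on |01> is -sqrt(2*sqrt(2) + 4)/8.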